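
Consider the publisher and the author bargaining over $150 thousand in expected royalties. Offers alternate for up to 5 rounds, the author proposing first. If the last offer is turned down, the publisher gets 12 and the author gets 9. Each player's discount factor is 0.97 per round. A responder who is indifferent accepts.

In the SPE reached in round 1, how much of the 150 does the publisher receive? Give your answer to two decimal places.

19.10

Round 5 (the author proposes): the publisher gets 12 if talks fail, so the author offers 12 and keeps 138.
Round 4 (the publisher proposes): the author can get 138 next round, worth 0.97 × 138 = 133.86 now, so the publisher offers 133.86, keeping 16.14.
Round 3 (the author proposes): the publisher can get 16.14 next round, worth 0.97 × 16.14 = 15.6558 now, so the author offers 15.6558, keeping 134.3442.
Round 2 (the publisher proposes): the author can get 134.3442 next round, worth 0.97 × 134.3442 = 130.313874 now; the publisher offers that and keeps 19.686126.
Round 1 (the author proposes): the publisher can get 19.686126 next round, worth 0.97 × 19.686126 = 19.09554222 now; the author offers that and keeps 130.90445778.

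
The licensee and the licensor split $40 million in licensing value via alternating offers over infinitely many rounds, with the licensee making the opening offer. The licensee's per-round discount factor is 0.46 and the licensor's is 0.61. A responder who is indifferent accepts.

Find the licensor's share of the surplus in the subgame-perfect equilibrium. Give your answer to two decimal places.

When the licensee proposes, the licensor accepts any offer worth at least 0.61 times what the licensor would get by proposing next round; and vice versa.
This gives x = 40 − 0.61y and y = 40 − 0.46x, where x and y are each side's share when it proposes.
Hence (1 − 0.61·0.46)x = 40(1 − 0.61), i.e. 0.7194·x = 15.6.
x ≈ 21.6847; the licensor's share is 40 − x ≈ 18.3153.

18.32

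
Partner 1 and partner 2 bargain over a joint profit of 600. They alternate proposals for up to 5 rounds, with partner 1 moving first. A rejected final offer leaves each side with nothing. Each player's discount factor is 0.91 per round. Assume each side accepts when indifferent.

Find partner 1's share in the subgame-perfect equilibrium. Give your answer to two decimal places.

Round 5 (partner 1 proposes): rejection yields 0 for partner 2; partner 1 offers 0 and keeps 600.
Round 4 (partner 2 proposes): partner 1 can get 600 next round, worth 0.91 × 600 = 546 now, so partner 2 offers 546, keeping 54.
Round 3 (partner 1 proposes): partner 2 can get 54 next round, worth 0.91 × 54 = 49.14 now, so partner 1 offers 49.14, keeping 550.86.
Round 2 (partner 2 proposes): partner 1 can get 550.86 next round, worth 0.91 × 550.86 = 501.2826 now; partner 2 offers that and keeps 98.7174.
Round 1 (partner 1 proposes): partner 2 can get 98.7174 next round, worth 0.91 × 98.7174 = 89.832834 now; partner 1 offers that and keeps 510.167166.

510.17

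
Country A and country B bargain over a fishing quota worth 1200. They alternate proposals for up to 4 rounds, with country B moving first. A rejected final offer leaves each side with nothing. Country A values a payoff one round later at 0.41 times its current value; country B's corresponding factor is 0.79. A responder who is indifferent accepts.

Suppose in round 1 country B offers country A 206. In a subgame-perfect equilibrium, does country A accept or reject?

Work out country A's continuation value if the offer is rejected.
Round 4 (country A proposes): country B will accept anything ≥ 0, so country A offers 0 and keeps 1200.
Round 3 (country B proposes): country A can get 1200 next round, worth 0.41 × 1200 = 492 now. Country B offers 492 and keeps 1200 − 492 = 708.
Round 2 (country A proposes): country B can get 708 next round, worth 0.79 × 708 = 559.32 now; country A offers that and keeps 640.68.
So by rejecting in round 1, country A gets 640.68 next round, worth 0.41 × 640.68 = 262.6788 now.
Offer 206 < 262.6788, so country A rejects.

Reject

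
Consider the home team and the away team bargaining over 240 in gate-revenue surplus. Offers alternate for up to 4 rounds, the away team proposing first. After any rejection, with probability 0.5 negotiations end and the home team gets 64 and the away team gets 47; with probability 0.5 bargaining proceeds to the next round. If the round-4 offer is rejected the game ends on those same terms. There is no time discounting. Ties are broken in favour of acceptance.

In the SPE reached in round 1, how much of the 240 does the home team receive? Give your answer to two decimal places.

112.38

Round 4 (the home team proposes): the away team gets 47 if talks fail, so the home team offers 47 and keeps 193.
Round 3 (the away team proposes): rejecting gives the home team an expected 0.5 × 193 + 0.5 × 64 = 128.5. The away team offers 128.5 and keeps 240 − 128.5 = 111.5.
Round 2 (the home team proposes): rejecting gives the away team an expected 0.5 × 111.5 + 0.5 × 47 = 79.25. The home team offers 79.25 and keeps 240 − 79.25 = 160.75.
Round 1 (the away team proposes): rejecting gives the home team an expected 0.5 × 160.75 + 0.5 × 64 = 112.375, so the away team offers 112.375, keeping 127.625.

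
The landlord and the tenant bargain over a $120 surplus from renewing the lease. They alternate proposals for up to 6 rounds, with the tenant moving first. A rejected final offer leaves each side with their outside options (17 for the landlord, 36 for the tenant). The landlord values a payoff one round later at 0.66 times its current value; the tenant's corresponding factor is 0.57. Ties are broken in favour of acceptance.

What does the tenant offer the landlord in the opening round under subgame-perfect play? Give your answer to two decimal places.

Round 6 (the landlord proposes): the tenant gets 36 if talks fail, so the landlord offers 36 and keeps 84.
Round 5 (the tenant proposes): the landlord can get 84 next round, worth 0.66 × 84 = 55.44 now, so the tenant offers 55.44, keeping 64.56.
Round 4 (the landlord proposes): the tenant can get 64.56 next round, worth 0.57 × 64.56 = 36.7992 now; the landlord offers that and keeps 83.2008.
Round 3 (the tenant proposes): the landlord can get 83.2008 next round, worth 0.66 × 83.2008 = 54.912528 now. The tenant offers 54.912528 and keeps 120 − 54.912528 = 65.087472.
Round 2 (the landlord proposes): the tenant can get 65.087472 next round, worth 0.57 × 65.087472 = 37.09985904 now. The landlord offers 37.09985904 and keeps 120 − 37.09985904 = 82.90014096.
Round 1 (the tenant proposes): the landlord can get 82.90014096 next round, worth 0.66 × 82.90014096 = 54.7140930336 now, so the tenant offers 54.7140930336, keeping 65.2859069664.

54.71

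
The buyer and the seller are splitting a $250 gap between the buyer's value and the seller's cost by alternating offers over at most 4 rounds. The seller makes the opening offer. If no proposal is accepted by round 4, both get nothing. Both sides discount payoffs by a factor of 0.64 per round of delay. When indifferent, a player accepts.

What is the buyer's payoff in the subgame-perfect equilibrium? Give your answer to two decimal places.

Round 4 (the buyer proposes): the seller will accept anything ≥ 0, so the buyer offers 0 and keeps 250.
Round 3 (the seller proposes): the buyer can get 250 next round, worth 0.64 × 250 = 160 now, so the seller offers 160, keeping 90.
Round 2 (the buyer proposes): the seller can get 90 next round, worth 0.64 × 90 = 57.6 now. The buyer offers 57.6 and keeps 250 − 57.6 = 192.4.
Round 1 (the seller proposes): the buyer can get 192.4 next round, worth 0.64 × 192.4 = 123.136 now, so the seller offers 123.136, keeping 126.864.

123.14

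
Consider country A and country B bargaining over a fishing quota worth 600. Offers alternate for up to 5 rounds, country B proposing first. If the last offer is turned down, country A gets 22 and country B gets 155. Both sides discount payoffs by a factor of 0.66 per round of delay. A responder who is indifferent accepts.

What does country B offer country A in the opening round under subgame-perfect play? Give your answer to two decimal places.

By backward induction:
Round 5 (country B proposes): country A gets 22 if talks fail, so country B offers 22 and keeps 578.
Round 4 (country A proposes): country B can get 578 next round, worth 0.66 × 578 = 381.48 now; country A offers that and keeps 218.52.
Round 3 (country B proposes): country A can get 218.52 next round, worth 0.66 × 218.52 = 144.2232 now, so country B offers 144.2232, keeping 455.7768.
Round 2 (country A proposes): country B can get 455.7768 next round, worth 0.66 × 455.7768 = 300.812688 now, so country A offers 300.812688, keeping 299.187312.
Round 1 (country B proposes): country A can get 299.187312 next round, worth 0.66 × 299.187312 = 197.46362592 now; country B offers that and keeps 402.53637408.

197.46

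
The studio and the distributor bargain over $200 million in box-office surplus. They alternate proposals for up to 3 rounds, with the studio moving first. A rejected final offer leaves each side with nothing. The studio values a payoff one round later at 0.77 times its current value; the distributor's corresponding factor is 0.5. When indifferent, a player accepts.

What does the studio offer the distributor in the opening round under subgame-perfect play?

23

Round 3 (the studio proposes): the distributor will accept anything ≥ 0, so the studio offers 0 and keeps 200.
Round 2 (the distributor proposes): the studio can get 200 next round, worth 0.77 × 200 = 154 now. The distributor offers 154 and keeps 200 − 154 = 46.
Round 1 (the studio proposes): the distributor can get 46 next round, worth 0.5 × 46 = 23 now, so the studio offers 23, keeping 177.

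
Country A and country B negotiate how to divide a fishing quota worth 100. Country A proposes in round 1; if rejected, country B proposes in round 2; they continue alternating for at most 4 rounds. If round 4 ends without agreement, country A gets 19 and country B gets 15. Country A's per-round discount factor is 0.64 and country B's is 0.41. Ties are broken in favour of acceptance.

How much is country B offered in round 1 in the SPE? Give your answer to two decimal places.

Work backward from the last round.
Round 4 (country B proposes): country A gets 19 if talks fail, so country B offers 19 and keeps 81.
Round 3 (country A proposes): country B can get 81 next round, worth 0.41 × 81 = 33.21 now, so country A offers 33.21, keeping 66.79.
Round 2 (country B proposes): country A can get 66.79 next round, worth 0.64 × 66.79 = 42.7456 now. Country B offers 42.7456 and keeps 100 − 42.7456 = 57.2544.
Round 1 (country A proposes): country B can get 57.2544 next round, worth 0.41 × 57.2544 = 23.474304 now; country A offers that and keeps 76.525696.

23.47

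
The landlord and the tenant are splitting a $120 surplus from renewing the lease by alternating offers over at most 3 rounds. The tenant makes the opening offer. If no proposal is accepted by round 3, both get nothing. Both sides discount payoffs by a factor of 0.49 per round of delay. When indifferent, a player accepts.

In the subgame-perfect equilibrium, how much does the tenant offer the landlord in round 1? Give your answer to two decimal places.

Round 3 (the tenant proposes): rejection yields 0 for the landlord; the tenant offers 0 and keeps 120.
Round 2 (the landlord proposes): the tenant can get 120 next round, worth 0.49 × 120 = 58.8 now. The landlord offers 58.8 and keeps 120 − 58.8 = 61.2.
Round 1 (the tenant proposes): the landlord can get 61.2 next round, worth 0.49 × 61.2 = 29.988 now. The tenant offers 29.988 and keeps 120 − 29.988 = 90.012.

29.99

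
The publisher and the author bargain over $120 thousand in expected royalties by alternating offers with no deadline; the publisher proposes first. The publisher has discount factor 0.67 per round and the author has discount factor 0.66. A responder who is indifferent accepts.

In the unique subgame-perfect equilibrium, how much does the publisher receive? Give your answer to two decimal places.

When the publisher proposes, the author accepts any offer worth at least 0.66 times what the author would get by proposing next round; and vice versa.
This gives x = 120 − 0.66y and y = 120 − 0.67x, where x and y are each side's share when it proposes.
Hence (1 − 0.66·0.67)x = 120(1 − 0.66), i.e. 0.5578·x = 40.8.
x ≈ 73.1445; the author's share is 120 − x ≈ 46.8555.

73.14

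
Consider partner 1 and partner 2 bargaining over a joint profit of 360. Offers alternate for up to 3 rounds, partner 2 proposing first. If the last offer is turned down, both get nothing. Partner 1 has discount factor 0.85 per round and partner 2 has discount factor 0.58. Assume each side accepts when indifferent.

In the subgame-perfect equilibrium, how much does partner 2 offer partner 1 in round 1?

128.52

Round 3 (partner 2 proposes): rejection yields 0 for partner 1; partner 2 offers 0 and keeps 360.
Round 2 (partner 1 proposes): partner 2 can get 360 next round, worth 0.58 × 360 = 208.8 now. Partner 1 offers 208.8 and keeps 360 − 208.8 = 151.2.
Round 1 (partner 2 proposes): partner 1 can get 151.2 next round, worth 0.85 × 151.2 = 128.52 now. Partner 2 offers 128.52 and keeps 360 − 128.52 = 231.48.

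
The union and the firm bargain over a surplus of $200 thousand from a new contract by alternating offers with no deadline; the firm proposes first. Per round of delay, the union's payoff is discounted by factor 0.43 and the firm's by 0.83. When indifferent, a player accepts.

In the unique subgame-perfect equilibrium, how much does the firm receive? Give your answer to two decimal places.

177.27

When the firm proposes, the union accepts any offer worth at least 0.43 times what the union would get by proposing next round; and vice versa.
This gives x = 200 − 0.43y and y = 200 − 0.83x, where x and y are each side's share when it proposes.
Hence (1 − 0.43·0.83)x = 200(1 − 0.43), i.e. 0.6431·x = 114.
x ≈ 177.2664; the union's share is 200 − x ≈ 22.7336.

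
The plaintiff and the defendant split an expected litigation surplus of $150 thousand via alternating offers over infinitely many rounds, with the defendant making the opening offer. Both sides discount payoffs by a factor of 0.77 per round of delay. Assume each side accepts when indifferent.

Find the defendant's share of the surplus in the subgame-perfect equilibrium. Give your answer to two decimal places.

84.75

When the defendant proposes, the plaintiff accepts any offer worth at least 0.77 times what the plaintiff would get by proposing next round; and vice versa.
This gives x = 150 − 0.77y and y = 150 − 0.77x, where x and y are each side's share when it proposes.
Hence (1 − 0.77·0.77)x = 150(1 − 0.77), i.e. 0.4071·x = 34.5.
x ≈ 84.7458; the plaintiff's share is 150 − x ≈ 65.2542.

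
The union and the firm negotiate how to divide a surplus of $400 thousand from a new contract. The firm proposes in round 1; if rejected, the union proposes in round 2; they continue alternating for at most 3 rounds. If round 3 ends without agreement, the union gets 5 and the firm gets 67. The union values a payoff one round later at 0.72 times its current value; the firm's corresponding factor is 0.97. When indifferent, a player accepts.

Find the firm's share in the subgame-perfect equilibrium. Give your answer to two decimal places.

Round 3 (the firm proposes): the union gets 5 if talks fail, so the firm offers 5 and keeps 395.
Round 2 (the union proposes): the firm can get 395 next round, worth 0.97 × 395 = 383.15 now; the union offers that and keeps 16.85.
Round 1 (the firm proposes): the union can get 16.85 next round, worth 0.72 × 16.85 = 12.132 now; the firm offers that and keeps 387.868.

387.87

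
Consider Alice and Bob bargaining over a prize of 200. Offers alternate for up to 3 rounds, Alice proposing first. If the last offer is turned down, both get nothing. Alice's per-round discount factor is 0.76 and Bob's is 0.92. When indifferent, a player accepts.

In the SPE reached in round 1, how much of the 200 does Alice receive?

155.84

By backward induction:
Round 3 (Alice proposes): Bob will accept anything ≥ 0, so Alice offers 0 and keeps 200.
Round 2 (Bob proposes): Alice can get 200 next round, worth 0.76 × 200 = 152 now; Bob offers that and keeps 48.
Round 1 (Alice proposes): Bob can get 48 next round, worth 0.92 × 48 = 44.16 now, so Alice offers 44.16, keeping 155.84.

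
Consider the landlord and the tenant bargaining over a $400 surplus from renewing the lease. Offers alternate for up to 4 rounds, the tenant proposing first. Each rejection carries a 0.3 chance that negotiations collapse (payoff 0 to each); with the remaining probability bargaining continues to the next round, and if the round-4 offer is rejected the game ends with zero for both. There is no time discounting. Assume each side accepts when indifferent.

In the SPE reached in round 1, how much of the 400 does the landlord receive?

221.2

Round 4 (the landlord proposes): the tenant will accept anything ≥ 0, so the landlord offers 0 and keeps 400.
Round 3 (the tenant proposes): rejecting gives the landlord an expected 0.7 × 400 = 280, so the tenant offers 280, keeping 120.
Round 2 (the landlord proposes): rejecting gives the tenant an expected 0.7 × 120 = 84, so the landlord offers 84, keeping 316.
Round 1 (the tenant proposes): rejecting gives the landlord an expected 0.7 × 316 = 221.2. The tenant offers 221.2 and keeps 400 − 221.2 = 178.8.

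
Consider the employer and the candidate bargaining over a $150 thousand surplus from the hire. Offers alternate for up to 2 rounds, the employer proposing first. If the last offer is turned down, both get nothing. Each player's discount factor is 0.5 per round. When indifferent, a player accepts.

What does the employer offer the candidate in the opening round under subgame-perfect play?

Solve by backward induction from round 2.
Round 2 (the candidate proposes): rejection yields 0 for the employer; the candidate offers 0 and keeps 150.
Round 1 (the employer proposes): the candidate can get 150 next round, worth 0.5 × 150 = 75 now, so the employer offers 75, keeping 75.

75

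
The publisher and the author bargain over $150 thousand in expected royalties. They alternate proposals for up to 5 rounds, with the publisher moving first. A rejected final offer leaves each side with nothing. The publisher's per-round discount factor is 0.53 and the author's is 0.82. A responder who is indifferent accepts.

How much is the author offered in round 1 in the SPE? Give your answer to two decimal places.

Round 5 (the publisher proposes): the author will accept anything ≥ 0, so the publisher offers 0 and keeps 150.
Round 4 (the author proposes): the publisher can get 150 next round, worth 0.53 × 150 = 79.5 now, so the author offers 79.5, keeping 70.5.
Round 3 (the publisher proposes): the author can get 70.5 next round, worth 0.82 × 70.5 = 57.81 now. The publisher offers 57.81 and keeps 150 − 57.81 = 92.19.
Round 2 (the author proposes): the publisher can get 92.19 next round, worth 0.53 × 92.19 = 48.8607 now, so the author offers 48.8607, keeping 101.1393.
Round 1 (the publisher proposes): the author can get 101.1393 next round, worth 0.82 × 101.1393 = 82.934226 now; the publisher offers that and keeps 67.065774.

82.93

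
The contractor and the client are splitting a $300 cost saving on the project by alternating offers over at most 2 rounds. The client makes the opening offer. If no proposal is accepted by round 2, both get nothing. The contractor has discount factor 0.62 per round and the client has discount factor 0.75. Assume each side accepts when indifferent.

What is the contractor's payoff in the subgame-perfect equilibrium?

Round 2 (the contractor proposes): rejection yields 0 for the client; the contractor offers 0 and keeps 300.
Round 1 (the client proposes): the contractor can get 300 next round, worth 0.62 × 300 = 186 now; the client offers that and keeps 114.

186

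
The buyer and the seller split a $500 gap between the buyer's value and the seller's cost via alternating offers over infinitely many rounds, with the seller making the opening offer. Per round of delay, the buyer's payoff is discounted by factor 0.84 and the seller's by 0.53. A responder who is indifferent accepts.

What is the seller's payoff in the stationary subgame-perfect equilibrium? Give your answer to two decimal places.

144.20

Let x be the seller's share when the seller proposes and y be the buyer's share when the buyer proposes.
The buyer accepts iff offered ≥ 0.84·y, so x = 500 − 0.84y. Symmetrically y = 500 − 0.53x.
Substituting: x = 500 − 0.84(500 − 0.53x), giving x(1 − 0.53·0.84) = 500(1 − 0.84).
So x = 500 × 0.16 / 0.5548 ≈ 144.1961, and the buyer receives 500 − x ≈ 355.8039.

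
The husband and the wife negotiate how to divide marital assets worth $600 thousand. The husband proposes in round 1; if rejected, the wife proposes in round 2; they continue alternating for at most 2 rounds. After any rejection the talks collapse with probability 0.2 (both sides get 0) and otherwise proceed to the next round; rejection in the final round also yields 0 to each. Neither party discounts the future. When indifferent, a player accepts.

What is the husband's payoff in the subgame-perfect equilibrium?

Round 2 (the wife proposes): the husband will accept anything ≥ 0, so the wife offers 0 and keeps 600.
Round 1 (the husband proposes): rejecting gives the wife an expected 0.8 × 600 = 480; the husband offers that and keeps 120.

120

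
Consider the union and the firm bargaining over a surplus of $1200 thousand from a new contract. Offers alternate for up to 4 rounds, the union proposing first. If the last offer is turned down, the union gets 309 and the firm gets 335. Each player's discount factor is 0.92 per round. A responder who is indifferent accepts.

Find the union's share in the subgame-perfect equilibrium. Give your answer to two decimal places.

Round 4 (the firm proposes): the union gets 309 if talks fail, so the firm offers 309 and keeps 891.
Round 3 (the union proposes): the firm can get 891 next round, worth 0.92 × 891 = 819.72 now. The union offers 819.72 and keeps 1200 − 819.72 = 380.28.
Round 2 (the firm proposes): the union can get 380.28 next round, worth 0.92 × 380.28 = 349.8576 now. The firm offers 349.8576 and keeps 1200 − 349.8576 = 850.1424.
Round 1 (the union proposes): the firm can get 850.1424 next round, worth 0.92 × 850.1424 = 782.131008 now, so the union offers 782.131008, keeping 417.868992.

417.87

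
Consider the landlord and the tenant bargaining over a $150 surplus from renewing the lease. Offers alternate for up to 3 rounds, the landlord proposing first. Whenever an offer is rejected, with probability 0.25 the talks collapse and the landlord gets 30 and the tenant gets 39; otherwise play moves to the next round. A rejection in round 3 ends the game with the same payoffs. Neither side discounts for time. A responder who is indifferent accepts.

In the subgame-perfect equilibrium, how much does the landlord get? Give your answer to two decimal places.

Round 3 (the landlord proposes): the tenant gets 39 if talks fail, so the landlord offers 39 and keeps 111.
Round 2 (the tenant proposes): rejecting gives the landlord an expected 0.75 × 111 + 0.25 × 30 = 90.75; the tenant offers that and keeps 59.25.
Round 1 (the landlord proposes): rejecting gives the tenant an expected 0.75 × 59.25 + 0.25 × 39 = 54.1875. The landlord offers 54.1875 and keeps 150 − 54.1875 = 95.8125.

95.81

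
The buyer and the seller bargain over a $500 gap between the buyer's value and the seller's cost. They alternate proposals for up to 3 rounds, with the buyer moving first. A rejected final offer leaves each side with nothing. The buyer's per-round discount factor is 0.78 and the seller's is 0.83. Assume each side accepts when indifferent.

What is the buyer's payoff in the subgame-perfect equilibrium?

Round 3 (the buyer proposes): the seller will accept anything ≥ 0, so the buyer offers 0 and keeps 500.
Round 2 (the seller proposes): the buyer can get 500 next round, worth 0.78 × 500 = 390 now. The seller offers 390 and keeps 500 − 390 = 110.
Round 1 (the buyer proposes): the seller can get 110 next round, worth 0.83 × 110 = 91.3 now, so the buyer offers 91.3, keeping 408.7.

408.7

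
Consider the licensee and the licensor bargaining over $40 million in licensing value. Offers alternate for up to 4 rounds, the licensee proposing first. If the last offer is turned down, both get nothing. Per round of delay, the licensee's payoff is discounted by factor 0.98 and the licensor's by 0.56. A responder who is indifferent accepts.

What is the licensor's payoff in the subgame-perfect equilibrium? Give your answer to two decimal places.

Round 4 (the licensor proposes): rejection yields 0 for the licensee; the licensor offers 0 and keeps 40.
Round 3 (the licensee proposes): the licensor can get 40 next round, worth 0.56 × 40 = 22.4 now. The licensee offers 22.4 and keeps 40 − 22.4 = 17.6.
Round 2 (the licensor proposes): the licensee can get 17.6 next round, worth 0.98 × 17.6 = 17.248 now; the licensor offers that and keeps 22.752.
Round 1 (the licensee proposes): the licensor can get 22.752 next round, worth 0.56 × 22.752 = 12.74112 now; the licensee offers that and keeps 27.25888.

12.74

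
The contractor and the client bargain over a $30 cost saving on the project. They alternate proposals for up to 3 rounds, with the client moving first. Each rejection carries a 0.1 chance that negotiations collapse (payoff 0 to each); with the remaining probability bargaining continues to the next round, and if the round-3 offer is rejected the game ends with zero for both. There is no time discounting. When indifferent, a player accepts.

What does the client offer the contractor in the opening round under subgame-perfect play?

2.7

Round 3 (the client proposes): rejection yields 0 for the contractor; the client offers 0 and keeps 30.
Round 2 (the contractor proposes): rejecting gives the client an expected 0.9 × 30 = 27, so the contractor offers 27, keeping 3.
Round 1 (the client proposes): rejecting gives the contractor an expected 0.9 × 3 = 2.7; the client offers that and keeps 27.3.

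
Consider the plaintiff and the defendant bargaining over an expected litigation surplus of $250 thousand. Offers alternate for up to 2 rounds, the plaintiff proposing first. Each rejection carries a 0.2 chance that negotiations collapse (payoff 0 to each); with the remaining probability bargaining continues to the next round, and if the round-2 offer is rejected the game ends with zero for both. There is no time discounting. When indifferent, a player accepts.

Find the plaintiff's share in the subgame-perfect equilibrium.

Round 2 (the defendant proposes): the plaintiff will accept anything ≥ 0, so the defendant offers 0 and keeps 250.
Round 1 (the plaintiff proposes): rejecting gives the defendant an expected 0.8 × 250 = 200; the plaintiff offers that and keeps 50.

50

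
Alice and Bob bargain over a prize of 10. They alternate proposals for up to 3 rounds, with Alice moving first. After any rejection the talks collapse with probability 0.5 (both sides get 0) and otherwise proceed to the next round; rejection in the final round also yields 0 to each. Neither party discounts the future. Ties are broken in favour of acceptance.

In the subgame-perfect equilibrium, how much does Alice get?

7.5

Round 3 (Alice proposes): Bob will accept anything ≥ 0, so Alice offers 0 and keeps 10.
Round 2 (Bob proposes): rejecting gives Alice an expected 0.5 × 10 = 5; Bob offers that and keeps 5.
Round 1 (Alice proposes): rejecting gives Bob an expected 0.5 × 5 = 2.5; Alice offers that and keeps 7.5.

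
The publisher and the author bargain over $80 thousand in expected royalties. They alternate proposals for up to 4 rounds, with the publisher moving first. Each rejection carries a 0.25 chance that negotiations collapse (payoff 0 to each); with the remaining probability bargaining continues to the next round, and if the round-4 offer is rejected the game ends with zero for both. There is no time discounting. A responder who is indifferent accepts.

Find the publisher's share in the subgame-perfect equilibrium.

Round 4 (the author proposes): rejection yields 0 for the publisher; the author offers 0 and keeps 80.
Round 3 (the publisher proposes): rejecting gives the author an expected 0.75 × 80 = 60, so the publisher offers 60, keeping 20.
Round 2 (the author proposes): rejecting gives the publisher an expected 0.75 × 20 = 15; the author offers that and keeps 65.
Round 1 (the publisher proposes): rejecting gives the author an expected 0.75 × 65 = 48.75. The publisher offers 48.75 and keeps 80 − 48.75 = 31.25.

31.25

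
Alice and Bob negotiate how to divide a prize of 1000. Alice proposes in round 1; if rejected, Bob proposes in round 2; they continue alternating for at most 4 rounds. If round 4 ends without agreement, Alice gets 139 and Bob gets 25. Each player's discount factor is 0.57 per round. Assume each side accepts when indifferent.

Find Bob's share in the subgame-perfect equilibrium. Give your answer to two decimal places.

Round 4 (Bob proposes): Alice gets 139 if talks fail, so Bob offers 139 and keeps 861.
Round 3 (Alice proposes): Bob can get 861 next round, worth 0.57 × 861 = 490.77 now, so Alice offers 490.77, keeping 509.23.
Round 2 (Bob proposes): Alice can get 509.23 next round, worth 0.57 × 509.23 = 290.2611 now, so Bob offers 290.2611, keeping 709.7389.
Round 1 (Alice proposes): Bob can get 709.7389 next round, worth 0.57 × 709.7389 = 404.551173 now; Alice offers that and keeps 595.448827.

404.55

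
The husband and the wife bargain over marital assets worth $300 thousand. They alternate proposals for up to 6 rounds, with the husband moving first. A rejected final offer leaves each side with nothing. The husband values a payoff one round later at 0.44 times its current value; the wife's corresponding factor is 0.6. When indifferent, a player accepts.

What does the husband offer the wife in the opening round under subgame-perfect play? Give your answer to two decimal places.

139.96

Round 6 (the wife proposes): rejection yields 0 for the husband; the wife offers 0 and keeps 300.
Round 5 (the husband proposes): the wife can get 300 next round, worth 0.6 × 300 = 180 now. The husband offers 180 and keeps 300 − 180 = 120.
Round 4 (the wife proposes): the husband can get 120 next round, worth 0.44 × 120 = 52.8 now, so the wife offers 52.8, keeping 247.2.
Round 3 (the husband proposes): the wife can get 247.2 next round, worth 0.6 × 247.2 = 148.32 now; the husband offers that and keeps 151.68.
Round 2 (the wife proposes): the husband can get 151.68 next round, worth 0.44 × 151.68 = 66.7392 now, so the wife offers 66.7392, keeping 233.2608.
Round 1 (the husband proposes): the wife can get 233.2608 next round, worth 0.6 × 233.2608 = 139.95648 now. The husband offers 139.95648 and keeps 300 − 139.95648 = 160.04352.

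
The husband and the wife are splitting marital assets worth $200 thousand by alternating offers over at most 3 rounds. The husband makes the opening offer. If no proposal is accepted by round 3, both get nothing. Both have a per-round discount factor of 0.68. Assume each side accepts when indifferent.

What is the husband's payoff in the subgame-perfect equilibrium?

156.48

Work backward from the last round.
Round 3 (the husband proposes): rejection yields 0 for the wife; the husband offers 0 and keeps 200.
Round 2 (the wife proposes): the husband can get 200 next round, worth 0.68 × 200 = 136 now; the wife offers that and keeps 64.
Round 1 (the husband proposes): the wife can get 64 next round, worth 0.68 × 64 = 43.52 now. The husband offers 43.52 and keeps 200 − 43.52 = 156.48.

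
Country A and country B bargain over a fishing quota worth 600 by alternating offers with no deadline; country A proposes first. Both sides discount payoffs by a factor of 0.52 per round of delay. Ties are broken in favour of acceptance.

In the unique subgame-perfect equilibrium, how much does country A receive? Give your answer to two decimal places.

In a stationary SPE each proposer offers the other exactly their discounted continuation value.
If country A keeps x when proposing and country B keeps y when proposing, then x = 600 − 0.52y and y = 600 − 0.52x.
Solving: x = 600(1 − 0.52) / (1 − 0.52·0.52) = 288 / 0.7296 ≈ 394.7368.
Country B gets 600 − 394.7368 ≈ 205.2632.

394.74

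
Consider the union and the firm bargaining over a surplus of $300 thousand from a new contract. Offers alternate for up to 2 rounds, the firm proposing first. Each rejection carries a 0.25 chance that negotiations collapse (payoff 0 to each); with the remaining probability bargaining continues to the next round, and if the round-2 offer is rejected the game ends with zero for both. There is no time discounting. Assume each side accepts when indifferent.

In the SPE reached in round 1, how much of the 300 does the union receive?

Round 2 (the union proposes): the firm will accept anything ≥ 0, so the union offers 0 and keeps 300.
Round 1 (the firm proposes): rejecting gives the union an expected 0.75 × 300 = 225. The firm offers 225 and keeps 300 − 225 = 75.

225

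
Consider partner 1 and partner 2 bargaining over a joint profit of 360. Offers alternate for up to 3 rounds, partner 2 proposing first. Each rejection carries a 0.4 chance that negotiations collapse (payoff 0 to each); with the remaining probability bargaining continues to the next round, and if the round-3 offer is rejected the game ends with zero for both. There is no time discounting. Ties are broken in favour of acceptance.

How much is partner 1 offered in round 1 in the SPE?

86.4

By backward induction:
Round 3 (partner 2 proposes): partner 1 will accept anything ≥ 0, so partner 2 offers 0 and keeps 360.
Round 2 (partner 1 proposes): rejecting gives partner 2 an expected 0.6 × 360 = 216; partner 1 offers that and keeps 144.
Round 1 (partner 2 proposes): rejecting gives partner 1 an expected 0.6 × 144 = 86.4, so partner 2 offers 86.4, keeping 273.6.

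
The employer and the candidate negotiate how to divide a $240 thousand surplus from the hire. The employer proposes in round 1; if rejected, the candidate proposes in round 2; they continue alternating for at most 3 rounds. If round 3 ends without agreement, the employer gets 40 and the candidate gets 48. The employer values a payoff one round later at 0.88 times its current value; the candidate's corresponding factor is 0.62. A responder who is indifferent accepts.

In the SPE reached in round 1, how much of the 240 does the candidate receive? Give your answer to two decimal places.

44.04

Round 3 (the employer proposes): the candidate gets 48 if talks fail, so the employer offers 48 and keeps 192.
Round 2 (the candidate proposes): the employer can get 192 next round, worth 0.88 × 192 = 168.96 now; the candidate offers that and keeps 71.04.
Round 1 (the employer proposes): the candidate can get 71.04 next round, worth 0.62 × 71.04 = 44.0448 now, so the employer offers 44.0448, keeping 195.9552.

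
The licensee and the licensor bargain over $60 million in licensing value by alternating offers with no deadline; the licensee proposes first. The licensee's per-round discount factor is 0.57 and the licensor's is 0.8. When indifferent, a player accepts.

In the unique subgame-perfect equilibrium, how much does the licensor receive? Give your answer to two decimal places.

37.94

When the licensee proposes, the licensor accepts any offer worth at least 0.8 times what the licensor would get by proposing next round; and vice versa.
This gives x = 60 − 0.8y and y = 60 − 0.57x, where x and y are each side's share when it proposes.
Hence (1 − 0.8·0.57)x = 60(1 − 0.8), i.e. 0.544·x = 12.
x ≈ 22.0588; the licensor's share is 60 − x ≈ 37.9412.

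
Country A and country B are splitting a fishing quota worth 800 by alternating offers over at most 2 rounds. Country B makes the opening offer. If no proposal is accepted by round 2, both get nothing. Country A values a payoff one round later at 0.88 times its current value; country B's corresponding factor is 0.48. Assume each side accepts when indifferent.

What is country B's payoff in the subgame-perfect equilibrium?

96

Round 2 (country A proposes): country B will accept anything ≥ 0, so country A offers 0 and keeps 800.
Round 1 (country B proposes): country A can get 800 next round, worth 0.88 × 800 = 704 now; country B offers that and keeps 96.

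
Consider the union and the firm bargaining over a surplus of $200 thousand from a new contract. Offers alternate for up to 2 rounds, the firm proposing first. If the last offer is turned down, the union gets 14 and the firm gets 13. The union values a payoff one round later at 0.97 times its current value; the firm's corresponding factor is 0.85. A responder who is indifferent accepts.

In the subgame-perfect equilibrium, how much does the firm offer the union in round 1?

181.39

Round 2 (the union proposes): the firm gets 13 if talks fail, so the union offers 13 and keeps 187.
Round 1 (the firm proposes): the union can get 187 next round, worth 0.97 × 187 = 181.39 now, so the firm offers 181.39, keeping 18.61.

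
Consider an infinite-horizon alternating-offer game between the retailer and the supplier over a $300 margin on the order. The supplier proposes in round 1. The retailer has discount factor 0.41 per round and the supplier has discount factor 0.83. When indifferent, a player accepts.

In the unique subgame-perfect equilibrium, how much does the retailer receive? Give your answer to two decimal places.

31.70

In a stationary SPE each proposer offers the other exactly their discounted continuation value.
If the supplier keeps x when proposing and the retailer keeps y when proposing, then x = 300 − 0.41y and y = 300 − 0.83x.
Solving: x = 300(1 − 0.41) / (1 − 0.83·0.41) = 177 / 0.6597 ≈ 268.3038.
The retailer gets 300 − 268.3038 ≈ 31.6962.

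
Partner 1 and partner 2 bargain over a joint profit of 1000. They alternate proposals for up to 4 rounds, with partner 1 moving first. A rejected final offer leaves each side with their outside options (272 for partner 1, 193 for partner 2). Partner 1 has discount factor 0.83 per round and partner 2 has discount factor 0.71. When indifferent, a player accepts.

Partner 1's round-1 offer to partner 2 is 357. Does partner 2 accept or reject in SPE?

Round 4 (partner 2 proposes): partner 1 gets 272 if talks fail, so partner 2 offers 272 and keeps 728.
Round 3 (partner 1 proposes): partner 2 can get 728 next round, worth 0.71 × 728 = 516.88 now. Partner 1 offers 516.88 and keeps 1000 − 516.88 = 483.12.
Round 2 (partner 2 proposes): partner 1 can get 483.12 next round, worth 0.83 × 483.12 = 400.9896 now, so partner 2 offers 400.9896, keeping 599.0104.
So by rejecting in round 1, partner 2 gets 599.0104 next round, worth 0.71 × 599.0104 = 425.297384 now.
Offer 357 < 425.297384, so partner 2 rejects.

Reject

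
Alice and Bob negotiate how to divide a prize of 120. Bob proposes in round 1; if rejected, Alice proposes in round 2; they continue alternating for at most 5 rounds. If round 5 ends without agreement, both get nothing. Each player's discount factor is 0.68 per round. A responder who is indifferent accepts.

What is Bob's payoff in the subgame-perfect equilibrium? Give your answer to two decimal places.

Round 5 (Bob proposes): Alice will accept anything ≥ 0, so Bob offers 0 and keeps 120.
Round 4 (Alice proposes): Bob can get 120 next round, worth 0.68 × 120 = 81.6 now. Alice offers 81.6 and keeps 120 − 81.6 = 38.4.
Round 3 (Bob proposes): Alice can get 38.4 next round, worth 0.68 × 38.4 = 26.112 now; Bob offers that and keeps 93.888.
Round 2 (Alice proposes): Bob can get 93.888 next round, worth 0.68 × 93.888 = 63.84384 now; Alice offers that and keeps 56.15616.
Round 1 (Bob proposes): Alice can get 56.15616 next round, worth 0.68 × 56.15616 = 38.1861888 now. Bob offers 38.1861888 and keeps 120 − 38.1861888 = 81.8138112.

81.81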